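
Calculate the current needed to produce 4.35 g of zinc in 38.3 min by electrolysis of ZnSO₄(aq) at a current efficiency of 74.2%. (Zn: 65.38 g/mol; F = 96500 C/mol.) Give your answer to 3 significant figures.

n(Zn) = 4.35 / 65.38 = 0.06653 mol
Zn²⁺ + 2e⁻ → Zn, so n(e⁻) = 2 × 0.06653 = 0.1331 mol
Q = 0.1331 × 96500 / 0.742 = 17310 C
I = Q / t = 17310 / 2298 s = 7.53 A

7.53 A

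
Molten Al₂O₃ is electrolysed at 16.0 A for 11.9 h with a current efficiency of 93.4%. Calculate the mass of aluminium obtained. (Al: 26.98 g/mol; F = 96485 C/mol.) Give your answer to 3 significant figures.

Q = 16.0 × 42840 = 6.854×10^5 C
n(e⁻) = 6.854×10^5 / 96485 = 7.104 mol
Al³⁺ + 3e⁻ → Al, so theoretical m(Al) = 2.368 × 26.98 = 63.89 g
Actual mass = 93.4% × 63.89 = 59.7 g

59.7 g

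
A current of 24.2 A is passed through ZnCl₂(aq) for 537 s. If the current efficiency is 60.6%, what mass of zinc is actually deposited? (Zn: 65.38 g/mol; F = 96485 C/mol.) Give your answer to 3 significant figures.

Q = 24.2 × 537 = 13000 C
n(e⁻) = 13000 / 96485 = 0.1347 mol
Zn²⁺ + 2e⁻ → Zn, so theoretical m(Zn) = 0.06735 × 65.38 = 4.403 g
Actual mass = 60.6% × 4.403 = 2.67 g

2.67 g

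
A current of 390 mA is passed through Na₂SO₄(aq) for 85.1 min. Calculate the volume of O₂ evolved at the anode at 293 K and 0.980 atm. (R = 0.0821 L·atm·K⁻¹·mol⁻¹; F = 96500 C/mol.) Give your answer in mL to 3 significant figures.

Q = It = 0.390 × 5106 = 1991 C
Moles of electrons = 1991 / 96500 = 0.02063 mol
2H₂O → O₂ + 4H⁺ + 4e⁻, so n(O₂) = 0.02063 / 4 = 0.005158 mol
V = nRT/P = 0.005158 × 0.0821 × 293 / 0.980 = 0.1266 L
= 127 mL

127 mL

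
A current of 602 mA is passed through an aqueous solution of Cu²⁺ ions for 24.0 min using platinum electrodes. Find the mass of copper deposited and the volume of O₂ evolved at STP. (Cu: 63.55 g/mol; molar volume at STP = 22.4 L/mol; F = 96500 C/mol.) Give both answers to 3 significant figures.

0.285 g Cu; 0.0503 L O₂

Q = 0.602 × 1440 = 866.9 C; n(e⁻) = 866.9 / 96500 = 0.008983 mol
Cathode: Cu²⁺ + 2e⁻ → Cu → n(Cu) = 0.008983/2 = 0.004492 mol → 0.285 g
Anode: 2H₂O → O₂ + 4H⁺ + 4e⁻ → n(O₂) = 0.008983/4 = 0.002246 mol → 0.0503 L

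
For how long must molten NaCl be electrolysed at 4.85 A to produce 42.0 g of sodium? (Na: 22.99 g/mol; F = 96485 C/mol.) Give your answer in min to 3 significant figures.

n(Na) = 42.0 / 22.99 = 1.827 mol
Na⁺ + e⁻ → Na, so n(e⁻) = 1.827 mol
Q = 1.827 × 96485 = 1.763×10^5 C
t = Q / I = 1.763×10^5 / 4.85 = 36350 s = 606 min

606 min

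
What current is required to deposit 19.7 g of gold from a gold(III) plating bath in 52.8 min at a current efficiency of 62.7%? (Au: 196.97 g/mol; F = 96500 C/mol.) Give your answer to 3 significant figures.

14.6 A

n(Au) = 19.7 / 196.97 = 0.1000 mol
Au³⁺ + 3e⁻ → Au, so n(e⁻) = 3 × 0.1000 = 0.3000 mol
Q = 0.3000 × 96500 / 0.627 = 46170 C
I = Q / t = 46170 / 3168 s = 14.6 A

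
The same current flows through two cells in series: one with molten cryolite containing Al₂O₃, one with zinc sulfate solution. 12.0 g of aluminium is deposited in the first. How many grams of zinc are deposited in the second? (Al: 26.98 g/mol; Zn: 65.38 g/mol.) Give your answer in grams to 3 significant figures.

43.6 g

n(Al) = 12.0 / 26.98 = 0.4448 mol
Al³⁺ + 3e⁻ → Al, so n(e⁻) = 3 × 0.4448 = 1.334 mol
The cells are in series, so the same charge (and hence the same n(e⁻) = 1.334 mol) passes through both.
Zn²⁺ + 2e⁻ → Zn, so n(Zn) = 1.334 / 2 = 0.6670 mol
m(Zn) = 0.6670 × 65.38 = 43.6 g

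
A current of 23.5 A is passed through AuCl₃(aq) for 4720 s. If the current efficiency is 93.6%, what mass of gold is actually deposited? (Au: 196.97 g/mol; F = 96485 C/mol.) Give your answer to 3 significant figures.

Q = 23.5 × 4720 = 1.109×10^5 C
n(e⁻) = 1.109×10^5 / 96485 = 1.149 mol
Au³⁺ + 3e⁻ → Au, so theoretical m(Au) = 0.3830 × 196.97 = 75.44 g
Actual mass = 93.6% × 75.44 = 70.6 g

70.6 g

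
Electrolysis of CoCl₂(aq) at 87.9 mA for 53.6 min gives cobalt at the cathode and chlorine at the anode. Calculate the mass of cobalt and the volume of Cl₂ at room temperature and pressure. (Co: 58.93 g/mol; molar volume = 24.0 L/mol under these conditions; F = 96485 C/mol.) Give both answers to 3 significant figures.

0.0863 g Co; 0.0352 L Cl₂

Q = 0.0879 × 3216 = 282.7 C; n(e⁻) = 282.7 / 96485 = 0.002930 mol
Cathode: Co²⁺ + 2e⁻ → Co → n(Co) = 0.002930/2 = 0.001465 mol → 0.0863 g
Anode: 2Cl⁻ → Cl₂ + 2e⁻ → n(Cl₂) = 0.002930/2 = 0.001465 mol → 0.0352 L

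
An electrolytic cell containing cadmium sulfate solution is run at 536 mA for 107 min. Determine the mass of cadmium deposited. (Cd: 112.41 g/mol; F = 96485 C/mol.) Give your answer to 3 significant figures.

2.00 g

Q = 0.536 A × 6420 s = 3441 C
n(e⁻) = Q/F = 3441/96485 = 0.03566 mol
Cd²⁺ + 2e⁻ → Cd, so n(Cd) = 0.03566 / 2 = 0.01783 mol
m = 0.01783 × 112.41 = 2.00 g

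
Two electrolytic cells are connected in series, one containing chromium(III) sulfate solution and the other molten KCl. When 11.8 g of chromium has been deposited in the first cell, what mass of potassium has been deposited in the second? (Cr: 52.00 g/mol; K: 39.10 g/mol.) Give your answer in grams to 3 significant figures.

n(Cr) = 11.8 / 52.00 = 0.2269 mol
Cr³⁺ + 3e⁻ → Cr, so n(e⁻) = 3 × 0.2269 = 0.6807 mol
Same current for the same time ⇒ same n(e⁻) = 0.6807 mol in both cells.
K⁺ + e⁻ → K, so n(K) = 0.6807 mol
m(K) = 0.6807 × 39.10 = 26.6 g

26.6 g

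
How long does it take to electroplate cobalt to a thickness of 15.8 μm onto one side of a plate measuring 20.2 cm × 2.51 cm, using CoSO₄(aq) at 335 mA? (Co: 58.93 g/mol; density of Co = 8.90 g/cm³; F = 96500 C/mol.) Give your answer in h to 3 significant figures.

Plated area = 20.2 × 2.51 = 50.70 cm²
Volume = 50.70 × 15.8×10⁻⁴ cm = 0.08011 cm³
m(Co) = 0.08011 × 8.90 = 0.7130 g
n(Co) = 0.7130 / 58.93 = 0.01210 mol; n(e⁻) = 2 × 0.01210 = 0.02420 mol
Q = 0.02420 × 96500 = 2335 C
t = 2335 / 0.335 = 6970 s = 1.94 h

1.94 h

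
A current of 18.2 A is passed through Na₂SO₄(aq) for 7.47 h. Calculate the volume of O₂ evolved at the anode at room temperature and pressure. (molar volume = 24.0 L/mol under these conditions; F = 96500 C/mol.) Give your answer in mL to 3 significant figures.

Q = 18.2 A × 26892 s = 4.894×10^5 C
n(e⁻) = Q/F = 4.894×10^5/96500 = 5.072 mol
2H₂O → O₂ + 4H⁺ + 4e⁻, so n(O₂) = 5.072 / 4 = 1.268 mol
V = 1.268 × 24.0 = 30.43 L
= 30400 mL

30400 mL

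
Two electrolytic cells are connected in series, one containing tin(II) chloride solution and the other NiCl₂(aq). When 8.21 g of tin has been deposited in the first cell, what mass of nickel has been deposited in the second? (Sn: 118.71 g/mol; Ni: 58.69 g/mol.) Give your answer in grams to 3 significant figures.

4.06 g

n(Sn) = 8.21 / 118.71 = 0.06916 mol
Sn²⁺ + 2e⁻ → Sn, so n(e⁻) = 2 × 0.06916 = 0.1383 mol
Since the cells are in series, n(e⁻) in the Ni cell is also 0.1383 mol.
Ni²⁺ + 2e⁻ → Ni, so n(Ni) = 0.1383 / 2 = 0.06915 mol
m(Ni) = 0.06915 × 58.69 = 4.06 g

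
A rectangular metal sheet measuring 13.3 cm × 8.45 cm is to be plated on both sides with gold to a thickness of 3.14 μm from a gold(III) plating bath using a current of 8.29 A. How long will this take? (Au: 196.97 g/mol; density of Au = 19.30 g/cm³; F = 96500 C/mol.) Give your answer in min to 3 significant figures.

Plated area = 2 × 13.3 × 8.45 = 224.8 cm²
Volume = 224.8 × 3.14×10⁻⁴ cm = 0.07059 cm³
m(Au) = 0.07059 × 19.30 = 1.362 g
n(Au) = 1.362 / 196.97 = 0.006915 mol; n(e⁻) = 3 × 0.006915 = 0.02075 mol
Q = 0.02075 × 96500 = 2002 C
t = 2002 / 8.29 = 241.5 s = 4.03 min

4.03 min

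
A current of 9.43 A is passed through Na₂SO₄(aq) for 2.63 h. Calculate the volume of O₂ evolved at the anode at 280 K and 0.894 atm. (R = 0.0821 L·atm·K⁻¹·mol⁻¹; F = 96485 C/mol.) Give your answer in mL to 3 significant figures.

5950 mL

Charge passed = 9.43 × 9468 = 89280 C
n(e⁻) = Q/F = 89280/96485 = 0.9253 mol
2H₂O → O₂ + 4H⁺ + 4e⁻, so n(O₂) = 0.9253 / 4 = 0.2313 mol
V = nRT/P = 0.2313 × 0.0821 × 280 / 0.894 = 5.948 L
= 5950 mL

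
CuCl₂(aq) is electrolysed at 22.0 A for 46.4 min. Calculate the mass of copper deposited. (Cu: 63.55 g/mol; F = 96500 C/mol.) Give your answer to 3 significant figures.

Charge passed = 22.0 × 2784 = 61250 C
n(e⁻) = Q/F = 61250/96500 = 0.6347 mol
Cu²⁺ + 2e⁻ → Cu, so n(Cu) = 0.6347 / 2 = 0.3174 mol
m = 0.3174 × 63.55 = 20.2 g

20.2 g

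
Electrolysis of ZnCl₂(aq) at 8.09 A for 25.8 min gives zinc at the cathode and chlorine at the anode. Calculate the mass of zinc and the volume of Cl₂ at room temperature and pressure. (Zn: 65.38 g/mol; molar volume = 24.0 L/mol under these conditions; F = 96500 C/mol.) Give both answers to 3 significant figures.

4.24 g Zn; 1.56 L Cl₂

Q = 8.09 × 1548 = 12520 C; n(e⁻) = 12520 / 96500 = 0.1297 mol
Cathode: Zn²⁺ + 2e⁻ → Zn → n(Zn) = 0.1297/2 = 0.06485 mol → 4.24 g
Anode: 2Cl⁻ → Cl₂ + 2e⁻ → n(Cl₂) = 0.1297/2 = 0.06485 mol → 1.56 L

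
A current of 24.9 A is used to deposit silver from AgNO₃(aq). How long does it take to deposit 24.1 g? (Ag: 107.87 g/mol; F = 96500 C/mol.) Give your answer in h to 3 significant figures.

0.241 h

n(Ag) = 24.1 / 107.87 = 0.2234 mol
Ag⁺ + e⁻ → Ag, so n(e⁻) = 0.2234 mol
Q = 0.2234 × 96500 = 21560 C
t = Q / I = 21560 / 24.9 = 865.9 s = 0.241 h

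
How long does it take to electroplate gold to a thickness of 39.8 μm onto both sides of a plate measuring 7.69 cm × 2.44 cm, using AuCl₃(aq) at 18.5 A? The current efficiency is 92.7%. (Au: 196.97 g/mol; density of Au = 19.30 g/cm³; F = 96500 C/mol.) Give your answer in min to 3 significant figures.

4.12 min

Plated area = 2 × 7.69 × 2.44 = 37.53 cm²
Volume = 37.53 × 39.8×10⁻⁴ cm = 0.1494 cm³
m(Au) = 0.1494 × 19.30 = 2.883 g
n(Au) = 2.883 / 196.97 = 0.01464 mol; n(e⁻) = 3 × 0.01464 = 0.04392 mol
Q = 0.04392 × 96500 / 0.927 = 4572 C
t = 4572 / 18.5 = 247.1 s = 4.12 min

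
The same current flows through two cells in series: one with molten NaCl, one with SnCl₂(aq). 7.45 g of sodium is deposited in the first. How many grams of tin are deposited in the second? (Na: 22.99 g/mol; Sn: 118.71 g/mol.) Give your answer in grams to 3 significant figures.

n(Na) = 7.45 / 22.99 = 0.3241 mol
Na⁺ + e⁻ → Na, so n(e⁻) = 0.3241 mol
In series, the same 0.3241 mol of electrons flows through the second cell.
Sn²⁺ + 2e⁻ → Sn, so n(Sn) = 0.3241 / 2 = 0.1621 mol
m(Sn) = 0.1621 × 118.71 = 19.2 g

19.2 g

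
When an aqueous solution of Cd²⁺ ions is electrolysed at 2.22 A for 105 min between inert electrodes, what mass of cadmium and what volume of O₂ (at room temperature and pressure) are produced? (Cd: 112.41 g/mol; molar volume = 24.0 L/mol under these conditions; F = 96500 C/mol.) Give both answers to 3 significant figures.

8.15 g Cd; 0.870 L O₂

Q = 2.22 × 6300 = 13990 C; n(e⁻) = 13990 / 96500 = 0.1450 mol
Cathode: Cd²⁺ + 2e⁻ → Cd → n(Cd) = 0.1450/2 = 0.07250 mol → 8.15 g
Anode: 2H₂O → O₂ + 4H⁺ + 4e⁻ → n(O₂) = 0.1450/4 = 0.03625 mol → 0.870 L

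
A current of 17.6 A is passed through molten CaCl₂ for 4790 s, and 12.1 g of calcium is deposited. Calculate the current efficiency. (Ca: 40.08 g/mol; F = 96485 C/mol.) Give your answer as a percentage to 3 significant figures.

69.1%

Q = 17.6 × 4790 = 84300 C
n(e⁻) = 84300 / 96485 = 0.8737 mol
Ca²⁺ + 2e⁻ → Ca, so theoretical n(Ca) = 0.4369 mol → 17.51 g
Efficiency = 12.1 / 17.51 = 0.6910 = 69.1%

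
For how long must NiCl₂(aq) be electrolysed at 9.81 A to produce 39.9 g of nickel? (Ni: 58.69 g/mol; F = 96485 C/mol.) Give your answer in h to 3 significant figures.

n(Ni) = 39.9 / 58.69 = 0.6798 mol
Ni²⁺ + 2e⁻ → Ni, so n(e⁻) = 2 × 0.6798 = 1.360 mol
Q = 1.360 × 96485 = 1.312×10^5 C
t = Q / I = 1.312×10^5 / 9.81 = 13370 s = 3.71 h

3.71 h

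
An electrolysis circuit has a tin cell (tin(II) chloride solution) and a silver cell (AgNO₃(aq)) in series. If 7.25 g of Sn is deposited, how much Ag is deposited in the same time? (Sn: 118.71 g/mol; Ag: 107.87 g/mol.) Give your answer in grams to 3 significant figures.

n(Sn) = 7.25 / 118.71 = 0.06107 mol
Sn²⁺ + 2e⁻ → Sn, so n(e⁻) = 2 × 0.06107 = 0.1221 mol
In series, the same 0.1221 mol of electrons flows through the second cell.
Ag⁺ + e⁻ → Ag, so n(Ag) = 0.1221 mol
m(Ag) = 0.1221 × 107.87 = 13.2 g

13.2 g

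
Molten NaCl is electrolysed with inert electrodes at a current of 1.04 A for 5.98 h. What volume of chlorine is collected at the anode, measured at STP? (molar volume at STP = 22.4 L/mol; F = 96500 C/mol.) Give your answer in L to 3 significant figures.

Charge passed = 1.04 × 21528 = 22390 C
Moles of electrons = 22390 / 96500 = 0.2320 mol
2Cl⁻ → Cl₂ + 2e⁻, so n(Cl₂) = 0.2320 / 2 = 0.1160 mol
V = 0.1160 × 22.4 = 2.598 L

2.60 L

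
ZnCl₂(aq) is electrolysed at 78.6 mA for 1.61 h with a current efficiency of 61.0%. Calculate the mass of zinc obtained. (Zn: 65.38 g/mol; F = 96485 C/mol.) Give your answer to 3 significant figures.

Q = 0.0786 × 5796 = 455.6 C
n(e⁻) = 455.6 / 96485 = 0.004722 mol
Zn²⁺ + 2e⁻ → Zn, so theoretical m(Zn) = 0.002361 × 65.38 = 0.1544 g
Actual mass = 61.0% × 0.1544 = 0.0942 g

0.0942 g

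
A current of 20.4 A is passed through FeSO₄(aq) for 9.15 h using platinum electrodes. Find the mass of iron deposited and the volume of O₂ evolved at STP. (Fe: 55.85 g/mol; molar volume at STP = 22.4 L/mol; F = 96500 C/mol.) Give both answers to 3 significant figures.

194 g Fe; 39.0 L O₂

Q = 20.4 × 32940 = 6.720×10^5 C; n(e⁻) = 6.720×10^5 / 96500 = 6.964 mol
Cathode: Fe²⁺ + 2e⁻ → Fe → n(Fe) = 6.964/2 = 3.482 mol → 194 g
Anode: 2H₂O → O₂ + 4H⁺ + 4e⁻ → n(O₂) = 6.964/4 = 1.741 mol → 39.0 L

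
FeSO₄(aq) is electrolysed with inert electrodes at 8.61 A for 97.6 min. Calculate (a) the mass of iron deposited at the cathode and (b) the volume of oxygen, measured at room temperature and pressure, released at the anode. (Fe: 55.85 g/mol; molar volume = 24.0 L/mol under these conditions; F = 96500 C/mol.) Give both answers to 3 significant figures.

14.6 g Fe; 3.13 L O₂

Q = 8.61 × 5856 = 50420 C; n(e⁻) = 50420 / 96500 = 0.5225 mol
Cathode: Fe²⁺ + 2e⁻ → Fe → n(Fe) = 0.5225/2 = 0.2613 mol → 14.6 g
Anode: 2H₂O → O₂ + 4H⁺ + 4e⁻ → n(O₂) = 0.5225/4 = 0.1306 mol → 3.13 L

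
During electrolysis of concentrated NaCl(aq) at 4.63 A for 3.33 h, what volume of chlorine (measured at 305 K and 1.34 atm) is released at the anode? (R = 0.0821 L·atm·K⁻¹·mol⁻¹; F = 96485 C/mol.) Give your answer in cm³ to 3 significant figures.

5370 cm³

Charge passed = 4.63 × 11988 = 55500 C
Moles of electrons = 55500 / 96485 = 0.5752 mol
2Cl⁻ → Cl₂ + 2e⁻, so n(Cl₂) = 0.5752 / 2 = 0.2876 mol
V = nRT/P = 0.2876 × 0.0821 × 305 / 1.34 = 5.374 L
= 5370 cm³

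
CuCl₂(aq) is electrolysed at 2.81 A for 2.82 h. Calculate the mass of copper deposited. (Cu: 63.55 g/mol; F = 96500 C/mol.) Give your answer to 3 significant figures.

Charge passed = 2.81 × 10152 = 28530 C
n(e⁻) = 28530 / 96500 = 0.2956 mol
Cu²⁺ + 2e⁻ → Cu, so n(Cu) = 0.2956 / 2 = 0.1478 mol
m = 0.1478 × 63.55 = 9.39 g

9.39 g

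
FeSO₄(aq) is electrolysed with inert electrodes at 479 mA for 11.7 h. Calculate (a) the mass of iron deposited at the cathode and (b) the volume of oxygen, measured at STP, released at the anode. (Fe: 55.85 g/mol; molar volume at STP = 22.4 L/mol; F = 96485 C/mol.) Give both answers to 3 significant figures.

5.84 g Fe; 1.17 L O₂

Q = 0.479 × 42120 = 20180 C; n(e⁻) = 20180 / 96485 = 0.2092 mol
Cathode: Fe²⁺ + 2e⁻ → Fe → n(Fe) = 0.2092/2 = 0.1046 mol → 5.84 g
Anode: 2H₂O → O₂ + 4H⁺ + 4e⁻ → n(O₂) = 0.2092/4 = 0.05230 mol → 1.17 L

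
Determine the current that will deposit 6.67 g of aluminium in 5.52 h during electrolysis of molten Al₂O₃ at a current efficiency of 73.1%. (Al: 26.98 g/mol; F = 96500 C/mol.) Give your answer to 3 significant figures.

4.93 A

n(Al) = 6.67 / 26.98 = 0.2472 mol
Al³⁺ + 3e⁻ → Al, so n(e⁻) = 3 × 0.2472 = 0.7416 mol
Q = 0.7416 × 96500 / 0.731 = 97900 C
I = Q / t = 97900 / 19872 s = 4.93 A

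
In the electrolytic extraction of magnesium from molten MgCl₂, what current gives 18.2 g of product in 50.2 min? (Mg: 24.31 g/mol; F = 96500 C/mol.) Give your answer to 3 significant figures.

48.0 A

n(Mg) = 18.2 / 24.31 = 0.7487 mol
Mg²⁺ + 2e⁻ → Mg, so n(e⁻) = 2 × 0.7487 = 1.497 mol
Q = 1.497 × 96500 = 1.445×10^5 C
I = Q / t = 1.445×10^5 / 3012 s = 48.0 A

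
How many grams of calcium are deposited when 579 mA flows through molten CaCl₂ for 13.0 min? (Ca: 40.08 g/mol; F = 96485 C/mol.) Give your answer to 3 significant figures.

0.0938 g

Q = 0.579 A × 780 s = 451.6 C
n(e⁻) = Q/F = 451.6/96485 = 0.004681 mol
Ca²⁺ + 2e⁻ → Ca, so n(Ca) = 0.004681 / 2 = 0.002341 mol
m = 0.002341 × 40.08 = 0.0938 g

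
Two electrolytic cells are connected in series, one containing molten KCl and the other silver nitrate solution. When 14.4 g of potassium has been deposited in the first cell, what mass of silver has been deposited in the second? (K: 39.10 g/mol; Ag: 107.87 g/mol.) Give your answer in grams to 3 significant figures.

39.7 g

n(K) = 14.4 / 39.10 = 0.3683 mol
K⁺ + e⁻ → K, so n(e⁻) = 0.3683 mol
Same current for the same time ⇒ same n(e⁻) = 0.3683 mol in both cells.
Ag⁺ + e⁻ → Ag, so n(Ag) = 0.3683 mol
m(Ag) = 0.3683 × 107.87 = 39.7 g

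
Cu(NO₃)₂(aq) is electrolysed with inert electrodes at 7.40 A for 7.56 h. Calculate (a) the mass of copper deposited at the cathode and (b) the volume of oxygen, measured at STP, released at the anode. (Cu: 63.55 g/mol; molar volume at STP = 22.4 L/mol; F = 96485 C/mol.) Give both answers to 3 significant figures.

66.3 g Cu; 11.7 L O₂

Q = 7.40 × 27216 = 2.014×10^5 C; n(e⁻) = 2.014×10^5 / 96485 = 2.087 mol
Cathode: Cu²⁺ + 2e⁻ → Cu → n(Cu) = 2.087/2 = 1.044 mol → 66.3 g
Anode: 2H₂O → O₂ + 4H⁺ + 4e⁻ → n(O₂) = 2.087/4 = 0.5218 mol → 11.7 L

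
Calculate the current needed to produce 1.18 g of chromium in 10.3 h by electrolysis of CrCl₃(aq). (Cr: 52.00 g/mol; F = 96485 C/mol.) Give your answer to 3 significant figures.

0.177 A

n(Cr) = 1.18 / 52.00 = 0.02269 mol
Cr³⁺ + 3e⁻ → Cr, so n(e⁻) = 3 × 0.02269 = 0.06807 mol
Q = 0.06807 × 96485 = 6568 C
I = Q / t = 6568 / 37080 s = 0.177 A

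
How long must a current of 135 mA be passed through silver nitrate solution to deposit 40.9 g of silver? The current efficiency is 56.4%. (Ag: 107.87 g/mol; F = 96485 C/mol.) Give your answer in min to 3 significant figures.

n(Ag) = 40.9 / 107.87 = 0.3792 mol
Ag⁺ + e⁻ → Ag, so n(e⁻) = 0.3792 mol
Q = 0.3792 × 96485 / 0.564 = 64870 C
t = Q / I = 64870 / 0.135 = 4.805×10^5 s = 8010 min

8010 min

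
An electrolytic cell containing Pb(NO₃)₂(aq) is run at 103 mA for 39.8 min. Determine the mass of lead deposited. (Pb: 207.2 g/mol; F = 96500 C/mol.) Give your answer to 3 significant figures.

0.264 g

Q = It = 0.103 × 2388 = 246.0 C
n(e⁻) = Q/F = 246.0/96500 = 0.002549 mol
Pb²⁺ + 2e⁻ → Pb, so n(Pb) = 0.002549 / 2 = 0.001275 mol
m = 0.001275 × 207.2 = 0.264 g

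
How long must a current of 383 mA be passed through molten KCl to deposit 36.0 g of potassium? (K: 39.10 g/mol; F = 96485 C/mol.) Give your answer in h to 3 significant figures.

64.4 h

n(K) = 36.0 / 39.10 = 0.9207 mol
K⁺ + e⁻ → K, so n(e⁻) = 0.9207 mol
Q = 0.9207 × 96485 = 88830 C
t = Q / I = 88830 / 0.383 = 2.319×10^5 s = 64.4 h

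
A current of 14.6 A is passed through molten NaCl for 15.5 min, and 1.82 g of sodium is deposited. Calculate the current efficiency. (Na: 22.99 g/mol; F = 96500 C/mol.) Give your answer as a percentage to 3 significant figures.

56.3%

Q = 14.6 × 930 = 13580 C
n(e⁻) = 13580 / 96500 = 0.1407 mol
Na⁺ + e⁻ → Na, so theoretical n(Na) = 0.1407 mol → 3.235 g
Efficiency = 1.82 / 3.235 = 0.5626 = 56.3%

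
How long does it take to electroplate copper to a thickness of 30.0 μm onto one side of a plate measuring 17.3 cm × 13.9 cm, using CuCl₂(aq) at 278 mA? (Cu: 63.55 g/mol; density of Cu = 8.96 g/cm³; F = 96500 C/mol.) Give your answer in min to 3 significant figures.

Plated area = 17.3 × 13.9 = 240.5 cm²
Volume = 240.5 × 30.0×10⁻⁴ cm = 0.7215 cm³
m(Cu) = 0.7215 × 8.96 = 6.465 g
n(Cu) = 6.465 / 63.55 = 0.1017 mol; n(e⁻) = 2 × 0.1017 = 0.2034 mol
Q = 0.2034 × 96500 = 19630 C
t = 19630 / 0.278 = 70610 s = 1180 min

1180 min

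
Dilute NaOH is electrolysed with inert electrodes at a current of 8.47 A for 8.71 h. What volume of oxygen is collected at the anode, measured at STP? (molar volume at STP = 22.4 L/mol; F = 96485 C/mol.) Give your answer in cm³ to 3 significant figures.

15400 cm³

Q = It = 8.47 × 31356 = 2.656×10^5 C
n(e⁻) = Q/F = 2.656×10^5/96485 = 2.753 mol
2H₂O → O₂ + 4H⁺ + 4e⁻, so n(O₂) = 2.753 / 4 = 0.6883 mol
V = 0.6883 × 22.4 = 15.42 L
= 15400 cm³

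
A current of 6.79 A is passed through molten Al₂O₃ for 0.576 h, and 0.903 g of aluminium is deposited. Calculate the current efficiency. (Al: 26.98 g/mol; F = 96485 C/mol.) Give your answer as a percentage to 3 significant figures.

68.8%

Q = 6.79 × 2073.6 = 14080 C
n(e⁻) = 14080 / 96485 = 0.1459 mol
Al³⁺ + 3e⁻ → Al, so theoretical n(Al) = 0.04863 mol → 1.312 g
Efficiency = 0.903 / 1.312 = 0.6883 = 68.8%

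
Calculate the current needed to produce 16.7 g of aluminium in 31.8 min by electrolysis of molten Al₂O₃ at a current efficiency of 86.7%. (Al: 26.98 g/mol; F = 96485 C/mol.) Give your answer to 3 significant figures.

108 A

n(Al) = 16.7 / 26.98 = 0.6190 mol
Al³⁺ + 3e⁻ → Al, so n(e⁻) = 3 × 0.6190 = 1.857 mol
Q = 1.857 × 96485 / 0.867 = 2.067×10^5 C
I = Q / t = 2.067×10^5 / 1908 s = 108 A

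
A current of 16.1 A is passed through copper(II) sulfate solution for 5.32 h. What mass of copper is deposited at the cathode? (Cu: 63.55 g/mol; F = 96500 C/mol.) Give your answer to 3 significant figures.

Q = It = 16.1 × 19152 = 3.083×10^5 C
n(e⁻) = Q/F = 3.083×10^5/96500 = 3.195 mol
Cu²⁺ + 2e⁻ → Cu, so n(Cu) = 3.195 / 2 = 1.598 mol
m = 1.598 × 63.55 = 102 g

102 g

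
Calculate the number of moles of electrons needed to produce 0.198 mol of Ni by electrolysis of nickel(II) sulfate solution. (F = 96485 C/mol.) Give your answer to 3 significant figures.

0.396 mol

Ni²⁺ + 2e⁻ → Ni, so n(e⁻) = 2 × 0.198 = 0.3960 mol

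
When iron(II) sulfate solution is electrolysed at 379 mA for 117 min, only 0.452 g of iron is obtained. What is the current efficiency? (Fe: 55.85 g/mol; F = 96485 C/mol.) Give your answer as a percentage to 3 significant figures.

58.7%

Q = 0.379 × 7020 = 2661 C
n(e⁻) = 2661 / 96485 = 0.02758 mol
Fe²⁺ + 2e⁻ → Fe, so theoretical n(Fe) = 0.01379 mol → 0.7702 g
Efficiency = 0.452 / 0.7702 = 0.5869 = 58.7%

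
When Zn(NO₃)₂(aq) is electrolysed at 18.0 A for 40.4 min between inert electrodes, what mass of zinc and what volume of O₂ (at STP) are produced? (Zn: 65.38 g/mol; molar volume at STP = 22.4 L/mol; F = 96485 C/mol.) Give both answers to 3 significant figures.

Q = 18.0 × 2424 = 43630 C; n(e⁻) = 43630 / 96485 = 0.4522 mol
Cathode: Zn²⁺ + 2e⁻ → Zn → n(Zn) = 0.4522/2 = 0.2261 mol → 14.8 g
Anode: 2H₂O → O₂ + 4H⁺ + 4e⁻ → n(O₂) = 0.4522/4 = 0.1131 mol → 2.53 L

14.8 g Zn; 2.53 L O₂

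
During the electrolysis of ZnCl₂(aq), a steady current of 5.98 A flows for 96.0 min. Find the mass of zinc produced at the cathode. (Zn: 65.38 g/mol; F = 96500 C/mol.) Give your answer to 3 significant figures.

Q = 5.98 A × 5760 s = 34440 C
n(e⁻) = 34440 / 96500 = 0.3569 mol
Zn²⁺ + 2e⁻ → Zn, so n(Zn) = 0.3569 / 2 = 0.1785 mol
m = 0.1785 × 65.38 = 11.7 g

11.7 g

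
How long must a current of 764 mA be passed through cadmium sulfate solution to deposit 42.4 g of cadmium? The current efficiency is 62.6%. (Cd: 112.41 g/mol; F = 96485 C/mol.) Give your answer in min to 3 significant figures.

n(Cd) = 42.4 / 112.41 = 0.3772 mol
Cd²⁺ + 2e⁻ → Cd, so n(e⁻) = 2 × 0.3772 = 0.7544 mol
Q = 0.7544 × 96485 / 0.626 = 1.163×10^5 C
t = Q / I = 1.163×10^5 / 0.764 = 1.522×10^5 s = 2540 min

2540 min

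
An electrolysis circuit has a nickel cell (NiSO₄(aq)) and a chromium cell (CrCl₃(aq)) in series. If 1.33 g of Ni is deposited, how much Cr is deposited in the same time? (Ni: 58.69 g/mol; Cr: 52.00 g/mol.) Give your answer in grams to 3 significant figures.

n(Ni) = 1.33 / 58.69 = 0.02266 mol
Ni²⁺ + 2e⁻ → Ni, so n(e⁻) = 2 × 0.02266 = 0.04532 mol
Same current for the same time ⇒ same n(e⁻) = 0.04532 mol in both cells.
Cr³⁺ + 3e⁻ → Cr, so n(Cr) = 0.04532 / 3 = 0.01511 mol
m(Cr) = 0.01511 × 52.00 = 0.786 g

0.786 g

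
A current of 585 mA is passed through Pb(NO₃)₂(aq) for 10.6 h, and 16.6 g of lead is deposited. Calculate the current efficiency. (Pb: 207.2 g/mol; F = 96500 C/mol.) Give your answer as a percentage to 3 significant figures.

Q = 0.585 × 38160 = 22320 C
n(e⁻) = 22320 / 96500 = 0.2313 mol
Pb²⁺ + 2e⁻ → Pb, so theoretical n(Pb) = 0.1157 mol → 23.97 g
Efficiency = 16.6 / 23.97 = 0.6925 = 69.3%

69.3%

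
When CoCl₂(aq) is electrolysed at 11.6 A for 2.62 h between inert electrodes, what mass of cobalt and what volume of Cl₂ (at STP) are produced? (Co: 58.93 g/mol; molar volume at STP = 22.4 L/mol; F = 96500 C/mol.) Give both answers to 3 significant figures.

33.4 g Co; 12.7 L Cl₂

Q = 11.6 × 9432 = 1.094×10^5 C; n(e⁻) = 1.094×10^5 / 96500 = 1.134 mol
Cathode: Co²⁺ + 2e⁻ → Co → n(Co) = 1.134/2 = 0.5670 mol → 33.4 g
Anode: 2Cl⁻ → Cl₂ + 2e⁻ → n(Cl₂) = 1.134/2 = 0.5670 mol → 12.7 L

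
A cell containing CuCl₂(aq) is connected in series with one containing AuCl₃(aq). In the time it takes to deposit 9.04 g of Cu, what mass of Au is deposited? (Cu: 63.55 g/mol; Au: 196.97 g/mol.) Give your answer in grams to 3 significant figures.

n(Cu) = 9.04 / 63.55 = 0.1423 mol
Cu²⁺ + 2e⁻ → Cu, so n(e⁻) = 2 × 0.1423 = 0.2846 mol
The cells are in series, so the same charge (and hence the same n(e⁻) = 0.2846 mol) passes through both.
Au³⁺ + 3e⁻ → Au, so n(Au) = 0.2846 / 3 = 0.09487 mol
m(Au) = 0.09487 × 196.97 = 18.7 g

18.7 g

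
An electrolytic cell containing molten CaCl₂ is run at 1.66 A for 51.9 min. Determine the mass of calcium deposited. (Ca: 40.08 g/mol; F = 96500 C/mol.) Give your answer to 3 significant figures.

1.07 g

Charge passed = 1.66 × 3114 = 5169 C
n(e⁻) = Q/F = 5169/96500 = 0.05356 mol
Ca²⁺ + 2e⁻ → Ca, so n(Ca) = 0.05356 / 2 = 0.02678 mol
m = 0.02678 × 40.08 = 1.07 g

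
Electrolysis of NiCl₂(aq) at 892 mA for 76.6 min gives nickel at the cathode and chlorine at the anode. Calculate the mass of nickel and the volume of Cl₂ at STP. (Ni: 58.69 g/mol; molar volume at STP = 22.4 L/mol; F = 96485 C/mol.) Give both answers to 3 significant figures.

Q = 0.892 × 4596 = 4100 C; n(e⁻) = 4100 / 96485 = 0.04249 mol
Cathode: Ni²⁺ + 2e⁻ → Ni → n(Ni) = 0.04249/2 = 0.02125 mol → 1.25 g
Anode: 2Cl⁻ → Cl₂ + 2e⁻ → n(Cl₂) = 0.04249/2 = 0.02125 mol → 0.476 L

1.25 g Ni; 0.476 L Cl₂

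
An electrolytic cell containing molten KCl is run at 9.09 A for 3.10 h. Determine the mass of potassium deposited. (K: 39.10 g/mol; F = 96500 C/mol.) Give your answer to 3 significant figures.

Q = It = 9.09 × 11160 = 1.014×10^5 C
n(e⁻) = Q/F = 1.014×10^5/96500 = 1.051 mol
K⁺ + e⁻ → K, so n(K) = 1.051 mol
m = 1.051 × 39.10 = 41.1 g

41.1 g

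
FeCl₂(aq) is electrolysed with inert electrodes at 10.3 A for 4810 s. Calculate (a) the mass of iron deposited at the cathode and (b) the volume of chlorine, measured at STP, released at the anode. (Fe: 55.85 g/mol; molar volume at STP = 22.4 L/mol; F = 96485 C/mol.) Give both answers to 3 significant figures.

Q = 10.3 × 4810 = 49540 C; n(e⁻) = 49540 / 96485 = 0.5134 mol
Cathode: Fe²⁺ + 2e⁻ → Fe → n(Fe) = 0.5134/2 = 0.2567 mol → 14.3 g
Anode: 2Cl⁻ → Cl₂ + 2e⁻ → n(Cl₂) = 0.5134/2 = 0.2567 mol → 5.75 L

14.3 g Fe; 5.75 L Cl₂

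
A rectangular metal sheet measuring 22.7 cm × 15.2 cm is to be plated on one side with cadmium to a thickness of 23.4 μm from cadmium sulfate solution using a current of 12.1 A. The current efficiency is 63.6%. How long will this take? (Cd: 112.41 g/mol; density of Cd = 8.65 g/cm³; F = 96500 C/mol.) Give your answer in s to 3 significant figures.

Plated area = 22.7 × 15.2 = 345.0 cm²
Volume = 345.0 × 23.4×10⁻⁴ cm = 0.8073 cm³
m(Cd) = 0.8073 × 8.65 = 6.983 g
n(Cd) = 6.983 / 112.41 = 0.06212 mol; n(e⁻) = 2 × 0.06212 = 0.1242 mol
Q = 0.1242 × 96500 / 0.636 = 18840 C
t = 18840 / 12.1 = 1557 s

1560 s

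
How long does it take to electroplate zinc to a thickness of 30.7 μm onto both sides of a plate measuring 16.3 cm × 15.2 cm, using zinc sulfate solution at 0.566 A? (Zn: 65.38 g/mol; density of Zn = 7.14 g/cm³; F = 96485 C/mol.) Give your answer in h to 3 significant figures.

Plated area = 2 × 16.3 × 15.2 = 495.5 cm²
Volume = 495.5 × 30.7×10⁻⁴ cm = 1.521 cm³
m(Zn) = 1.521 × 7.14 = 10.86 g
n(Zn) = 10.86 / 65.38 = 0.1661 mol; n(e⁻) = 2 × 0.1661 = 0.3322 mol
Q = 0.3322 × 96485 = 32050 C
t = 32050 / 0.566 = 56630 s = 15.7 h

15.7 h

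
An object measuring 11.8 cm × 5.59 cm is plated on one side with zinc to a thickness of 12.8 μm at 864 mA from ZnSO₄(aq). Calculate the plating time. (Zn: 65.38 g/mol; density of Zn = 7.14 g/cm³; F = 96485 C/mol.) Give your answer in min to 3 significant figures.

Plated area = 11.8 × 5.59 = 65.96 cm²
Volume = 65.96 × 12.8×10⁻⁴ cm = 0.08443 cm³
m(Zn) = 0.08443 × 7.14 = 0.6028 g
n(Zn) = 0.6028 / 65.38 = 0.009220 mol; n(e⁻) = 2 × 0.009220 = 0.01844 mol
Q = 0.01844 × 96485 = 1779 C
t = 1779 / 0.864 = 2059 s = 34.3 min

34.3 min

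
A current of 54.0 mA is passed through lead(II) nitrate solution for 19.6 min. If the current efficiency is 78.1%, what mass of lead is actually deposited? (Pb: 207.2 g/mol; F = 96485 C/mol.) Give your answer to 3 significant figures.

0.0533 g

Q = 0.0540 × 1176 = 63.50 C
n(e⁻) = 63.50 / 96485 = 6.581×10^-4 mol
Pb²⁺ + 2e⁻ → Pb, so theoretical m(Pb) = 3.291×10^-4 × 207.2 = 0.06819 g
Actual mass = 78.1% × 0.06819 = 0.0533 g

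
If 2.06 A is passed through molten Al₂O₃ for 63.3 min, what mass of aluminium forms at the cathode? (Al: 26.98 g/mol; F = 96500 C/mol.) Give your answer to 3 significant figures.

0.729 g

Charge passed = 2.06 × 3798 = 7824 C
n(e⁻) = 7824 / 96500 = 0.08108 mol
Al³⁺ + 3e⁻ → Al, so n(Al) = 0.08108 / 3 = 0.02703 mol
m = 0.02703 × 26.98 = 0.729 g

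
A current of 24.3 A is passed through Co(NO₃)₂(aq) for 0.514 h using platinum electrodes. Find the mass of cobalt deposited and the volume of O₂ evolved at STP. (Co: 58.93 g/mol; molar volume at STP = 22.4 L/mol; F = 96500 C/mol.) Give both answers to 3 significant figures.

Q = 24.3 × 1850.4 = 44960 C; n(e⁻) = 44960 / 96500 = 0.4659 mol
Cathode: Co²⁺ + 2e⁻ → Co → n(Co) = 0.4659/2 = 0.2330 mol → 13.7 g
Anode: 2H₂O → O₂ + 4H⁺ + 4e⁻ → n(O₂) = 0.4659/4 = 0.1165 mol → 2.61 L

13.7 g Co; 2.61 L O₂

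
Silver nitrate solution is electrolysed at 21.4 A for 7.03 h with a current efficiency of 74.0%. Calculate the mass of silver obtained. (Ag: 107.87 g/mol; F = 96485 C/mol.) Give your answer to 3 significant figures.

448 g

Q = 21.4 × 25308 = 5.416×10^5 C
n(e⁻) = 5.416×10^5 / 96485 = 5.613 mol
Ag⁺ + e⁻ → Ag, so theoretical m(Ag) = 5.613 × 107.87 = 605.5 g
Actual mass = 74.0% × 605.5 = 448 g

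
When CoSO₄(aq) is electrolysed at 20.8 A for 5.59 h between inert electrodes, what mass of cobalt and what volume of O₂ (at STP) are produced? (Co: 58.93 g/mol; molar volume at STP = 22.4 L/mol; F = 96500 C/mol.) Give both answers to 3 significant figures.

128 g Co; 24.3 L O₂

Q = 20.8 × 20124 = 4.186×10^5 C; n(e⁻) = 4.186×10^5 / 96500 = 4.338 mol
Cathode: Co²⁺ + 2e⁻ → Co → n(Co) = 4.338/2 = 2.169 mol → 128 g
Anode: 2H₂O → O₂ + 4H⁺ + 4e⁻ → n(O₂) = 4.338/4 = 1.085 mol → 24.3 L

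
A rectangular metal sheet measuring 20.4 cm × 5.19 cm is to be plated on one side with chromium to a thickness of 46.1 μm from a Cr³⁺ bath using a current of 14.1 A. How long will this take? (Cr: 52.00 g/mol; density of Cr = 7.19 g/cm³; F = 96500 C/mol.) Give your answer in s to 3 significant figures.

Plated area = 20.4 × 5.19 = 105.9 cm²
Volume = 105.9 × 46.1×10⁻⁴ cm = 0.4882 cm³
m(Cr) = 0.4882 × 7.19 = 3.510 g
n(Cr) = 3.510 / 52.00 = 0.06750 mol; n(e⁻) = 3 × 0.06750 = 0.2025 mol
Q = 0.2025 × 96500 = 19540 C
t = 19540 / 14.1 = 1386 s

1390 s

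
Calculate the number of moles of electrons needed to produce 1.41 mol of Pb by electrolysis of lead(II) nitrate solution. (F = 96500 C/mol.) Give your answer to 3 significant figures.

Pb²⁺ + 2e⁻ → Pb, so n(e⁻) = 2 × 1.41 = 2.820 mol

2.82 mol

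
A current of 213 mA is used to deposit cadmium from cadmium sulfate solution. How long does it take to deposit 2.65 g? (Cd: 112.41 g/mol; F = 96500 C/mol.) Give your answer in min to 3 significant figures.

356 min

n(Cd) = 2.65 / 112.41 = 0.02357 mol
Cd²⁺ + 2e⁻ → Cd, so n(e⁻) = 2 × 0.02357 = 0.04714 mol
Q = 0.04714 × 96500 = 4549 C
t = Q / I = 4549 / 0.213 = 21360 s = 356 min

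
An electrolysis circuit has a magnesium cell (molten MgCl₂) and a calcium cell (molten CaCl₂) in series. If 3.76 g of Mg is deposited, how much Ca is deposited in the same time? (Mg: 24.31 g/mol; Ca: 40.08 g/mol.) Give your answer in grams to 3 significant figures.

n(Mg) = 3.76 / 24.31 = 0.1547 mol
Mg²⁺ + 2e⁻ → Mg, so n(e⁻) = 2 × 0.1547 = 0.3094 mol
Same current for the same time ⇒ same n(e⁻) = 0.3094 mol in both cells.
Ca²⁺ + 2e⁻ → Ca, so n(Ca) = 0.3094 / 2 = 0.1547 mol
m(Ca) = 0.1547 × 40.08 = 6.20 g

6.20 g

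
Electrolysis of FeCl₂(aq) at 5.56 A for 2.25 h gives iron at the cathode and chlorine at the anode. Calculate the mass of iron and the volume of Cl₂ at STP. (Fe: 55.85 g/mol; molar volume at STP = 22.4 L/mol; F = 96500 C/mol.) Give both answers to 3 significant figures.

13.0 g Fe; 5.23 L Cl₂

Q = 5.56 × 8100 = 45040 C; n(e⁻) = 45040 / 96500 = 0.4667 mol
Cathode: Fe²⁺ + 2e⁻ → Fe → n(Fe) = 0.4667/2 = 0.2334 mol → 13.0 g
Anode: 2Cl⁻ → Cl₂ + 2e⁻ → n(Cl₂) = 0.4667/2 = 0.2334 mol → 5.23 L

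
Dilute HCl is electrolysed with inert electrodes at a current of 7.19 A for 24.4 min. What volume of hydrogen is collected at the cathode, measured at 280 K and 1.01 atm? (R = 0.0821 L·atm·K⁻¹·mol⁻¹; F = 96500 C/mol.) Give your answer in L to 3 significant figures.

1.24 L

Charge passed = 7.19 × 1464 = 10530 C
n(e⁻) = Q/F = 10530/96500 = 0.1091 mol
2H⁺ + 2e⁻ → H₂, so n(H₂) = 0.1091 / 2 = 0.05455 mol
V = nRT/P = 0.05455 × 0.0821 × 280 / 1.01 = 1.242 L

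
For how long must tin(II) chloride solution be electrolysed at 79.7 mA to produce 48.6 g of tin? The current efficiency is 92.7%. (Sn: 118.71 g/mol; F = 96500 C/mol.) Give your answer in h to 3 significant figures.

n(Sn) = 48.6 / 118.71 = 0.4094 mol
Sn²⁺ + 2e⁻ → Sn, so n(e⁻) = 2 × 0.4094 = 0.8188 mol
Q = 0.8188 × 96500 / 0.927 = 85240 C
t = Q / I = 85240 / 0.0797 = 1.070×10^6 s = 297 h

297 h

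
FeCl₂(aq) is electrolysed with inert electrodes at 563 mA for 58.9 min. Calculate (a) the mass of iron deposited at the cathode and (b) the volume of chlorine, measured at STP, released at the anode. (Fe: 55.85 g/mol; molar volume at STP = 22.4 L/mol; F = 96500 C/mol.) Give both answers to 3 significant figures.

Q = 0.563 × 3534 = 1990 C; n(e⁻) = 1990 / 96500 = 0.02062 mol
Cathode: Fe²⁺ + 2e⁻ → Fe → n(Fe) = 0.02062/2 = 0.01031 mol → 0.576 g
Anode: 2Cl⁻ → Cl₂ + 2e⁻ → n(Cl₂) = 0.02062/2 = 0.01031 mol → 0.231 L

0.576 g Fe; 0.231 L Cl₂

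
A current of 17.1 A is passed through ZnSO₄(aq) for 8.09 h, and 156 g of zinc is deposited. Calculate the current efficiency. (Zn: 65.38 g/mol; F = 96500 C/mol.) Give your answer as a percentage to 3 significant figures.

92.5%

Q = 17.1 × 29124 = 4.980×10^5 C
n(e⁻) = 4.980×10^5 / 96500 = 5.161 mol
Zn²⁺ + 2e⁻ → Zn, so theoretical n(Zn) = 2.581 mol → 168.7 g
Efficiency = 156 / 168.7 = 0.9247 = 92.5%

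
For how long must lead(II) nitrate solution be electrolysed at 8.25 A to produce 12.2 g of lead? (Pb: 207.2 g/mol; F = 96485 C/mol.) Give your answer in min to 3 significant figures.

n(Pb) = 12.2 / 207.2 = 0.05888 mol
Pb²⁺ + 2e⁻ → Pb, so n(e⁻) = 2 × 0.05888 = 0.1178 mol
Q = 0.1178 × 96485 = 11370 C
t = Q / I = 11370 / 8.25 = 1378 s = 23.0 min

23.0 min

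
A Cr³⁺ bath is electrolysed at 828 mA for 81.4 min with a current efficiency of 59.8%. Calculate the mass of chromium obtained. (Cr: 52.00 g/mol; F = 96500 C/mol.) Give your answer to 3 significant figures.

Q = 0.828 × 4884 = 4044 C
n(e⁻) = 4044 / 96500 = 0.04191 mol
Cr³⁺ + 3e⁻ → Cr, so theoretical m(Cr) = 0.01397 × 52.00 = 0.7264 g
Actual mass = 59.8% × 0.7264 = 0.434 g

0.434 g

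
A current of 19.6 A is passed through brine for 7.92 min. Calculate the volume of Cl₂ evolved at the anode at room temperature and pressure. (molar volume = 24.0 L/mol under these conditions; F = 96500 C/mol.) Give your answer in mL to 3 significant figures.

1160 mL

Q = It = 19.6 × 475.2 = 9314 C
n(e⁻) = 9314 / 96500 = 0.09652 mol
2Cl⁻ → Cl₂ + 2e⁻, so n(Cl₂) = 0.09652 / 2 = 0.04826 mol
V = 0.04826 × 24.0 = 1.158 L
= 1160 mL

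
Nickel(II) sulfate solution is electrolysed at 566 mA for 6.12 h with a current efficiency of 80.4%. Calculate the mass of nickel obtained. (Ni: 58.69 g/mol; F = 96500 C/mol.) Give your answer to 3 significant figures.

3.05 g

Q = 0.566 × 22032 = 12470 C
n(e⁻) = 12470 / 96500 = 0.1292 mol
Ni²⁺ + 2e⁻ → Ni, so theoretical m(Ni) = 0.06460 × 58.69 = 3.791 g
Actual mass = 80.4% × 3.791 = 3.05 g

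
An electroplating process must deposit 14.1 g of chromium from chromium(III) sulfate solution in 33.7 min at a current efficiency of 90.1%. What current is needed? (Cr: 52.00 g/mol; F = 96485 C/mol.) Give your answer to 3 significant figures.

n(Cr) = 14.1 / 52.00 = 0.2712 mol
Cr³⁺ + 3e⁻ → Cr, so n(e⁻) = 3 × 0.2712 = 0.8136 mol
Q = 0.8136 × 96485 / 0.901 = 87130 C
I = Q / t = 87130 / 2022 s = 43.1 A

43.1 A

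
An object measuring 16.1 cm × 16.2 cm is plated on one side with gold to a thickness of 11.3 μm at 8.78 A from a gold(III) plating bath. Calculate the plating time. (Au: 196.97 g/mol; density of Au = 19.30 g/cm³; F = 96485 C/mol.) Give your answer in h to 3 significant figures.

Plated area = 16.1 × 16.2 = 260.8 cm²
Volume = 260.8 × 11.3×10⁻⁴ cm = 0.2947 cm³
m(Au) = 0.2947 × 19.30 = 5.688 g
n(Au) = 5.688 / 196.97 = 0.02888 mol; n(e⁻) = 3 × 0.02888 = 0.08664 mol
Q = 0.08664 × 96485 = 8359 C
t = 8359 / 8.78 = 952.1 s = 0.264 h

0.264 h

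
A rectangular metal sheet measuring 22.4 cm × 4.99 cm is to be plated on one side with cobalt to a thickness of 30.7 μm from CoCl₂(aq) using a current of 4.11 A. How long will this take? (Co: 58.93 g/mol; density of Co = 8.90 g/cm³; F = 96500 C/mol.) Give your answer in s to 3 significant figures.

Plated area = 22.4 × 4.99 = 111.8 cm²
Volume = 111.8 × 30.7×10⁻⁴ cm = 0.3432 cm³
m(Co) = 0.3432 × 8.90 = 3.054 g
n(Co) = 3.054 / 58.93 = 0.05182 mol; n(e⁻) = 2 × 0.05182 = 0.1036 mol
Q = 0.1036 × 96500 = 9997 C
t = 9997 / 4.11 = 2432 s

2430 s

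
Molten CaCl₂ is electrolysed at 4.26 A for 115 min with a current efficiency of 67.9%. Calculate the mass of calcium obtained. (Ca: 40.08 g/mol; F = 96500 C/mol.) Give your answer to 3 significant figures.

4.14 g

Q = 4.26 × 6900 = 29390 C
n(e⁻) = 29390 / 96500 = 0.3046 mol
Ca²⁺ + 2e⁻ → Ca, so theoretical m(Ca) = 0.1523 × 40.08 = 6.104 g
Actual mass = 67.9% × 6.104 = 4.14 g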